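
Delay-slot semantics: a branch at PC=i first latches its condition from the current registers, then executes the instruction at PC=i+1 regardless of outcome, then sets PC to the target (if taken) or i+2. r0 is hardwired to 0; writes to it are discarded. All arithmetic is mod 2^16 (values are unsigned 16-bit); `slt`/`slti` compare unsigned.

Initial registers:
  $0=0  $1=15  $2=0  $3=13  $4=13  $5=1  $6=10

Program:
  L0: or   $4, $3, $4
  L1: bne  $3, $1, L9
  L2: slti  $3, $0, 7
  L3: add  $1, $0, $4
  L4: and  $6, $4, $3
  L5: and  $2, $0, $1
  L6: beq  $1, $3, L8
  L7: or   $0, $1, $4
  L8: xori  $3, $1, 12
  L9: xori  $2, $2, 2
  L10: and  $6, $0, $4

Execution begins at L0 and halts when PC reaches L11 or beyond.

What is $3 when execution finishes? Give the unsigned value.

1

#0 or   $4, $3, $4 ; 0/15/0/13/13/1/10
#1 bne  $3, $1, L9 ; 0/15/0/13/13/1/10 ; →target
#2 slti  $3, $0, 7 ; 0/15/0/1/13/1/10
#9 xori  $2, $2, 2 ; 0/15/2/1/13/1/10
#10 and  $6, $0, $4 ; 0/15/2/1/13/1/0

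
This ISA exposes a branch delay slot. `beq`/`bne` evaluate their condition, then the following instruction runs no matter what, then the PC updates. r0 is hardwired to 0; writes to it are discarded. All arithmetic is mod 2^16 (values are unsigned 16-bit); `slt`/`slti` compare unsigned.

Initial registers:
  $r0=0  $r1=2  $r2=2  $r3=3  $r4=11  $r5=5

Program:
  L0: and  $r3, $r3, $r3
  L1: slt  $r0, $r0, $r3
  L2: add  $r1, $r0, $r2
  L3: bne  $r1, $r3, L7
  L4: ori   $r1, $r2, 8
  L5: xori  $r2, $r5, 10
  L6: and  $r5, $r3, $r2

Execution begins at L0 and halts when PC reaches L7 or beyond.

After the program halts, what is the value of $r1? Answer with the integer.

10

  step pc=0: and  $r3, $r3, $r3  regs=(0,2,2,3,11,5)
  step pc=1: slt  $r0, $r0, $r3  regs=(0,2,2,3,11,5)
  step pc=2: add  $r1, $r0, $r2  regs=(0,2,2,3,11,5)
  step pc=3: bne  $r1, $r3, L7  cond=T  regs=(0,2,2,3,11,5)
  step pc=4: ori   $r1, $r2, 8  regs=(0,10,2,3,11,5)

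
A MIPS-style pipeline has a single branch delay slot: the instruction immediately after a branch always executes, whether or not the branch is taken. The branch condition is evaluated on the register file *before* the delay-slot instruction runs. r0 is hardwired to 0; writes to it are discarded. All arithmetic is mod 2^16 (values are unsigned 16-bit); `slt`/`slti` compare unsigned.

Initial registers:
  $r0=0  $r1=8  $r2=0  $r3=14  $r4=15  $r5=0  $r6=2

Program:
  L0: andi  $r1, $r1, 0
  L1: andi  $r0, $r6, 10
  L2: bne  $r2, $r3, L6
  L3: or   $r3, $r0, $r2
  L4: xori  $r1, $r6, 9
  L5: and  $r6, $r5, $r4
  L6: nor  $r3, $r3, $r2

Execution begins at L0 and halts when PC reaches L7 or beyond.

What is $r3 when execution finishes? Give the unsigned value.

65535

  step pc=0: andi  $r1, $r1, 0  regs=(0,0,0,14,15,0,2)
  step pc=1: andi  $r0, $r6, 10  regs=(0,0,0,14,15,0,2)
  step pc=2: bne  $r2, $r3, L6  cond=T  regs=(0,0,0,14,15,0,2)
  step pc=3: or   $r3, $r0, $r2  regs=(0,0,0,0,15,0,2)
  step pc=6: nor  $r3, $r3, $r2  regs=(0,0,0,65535,15,0,2)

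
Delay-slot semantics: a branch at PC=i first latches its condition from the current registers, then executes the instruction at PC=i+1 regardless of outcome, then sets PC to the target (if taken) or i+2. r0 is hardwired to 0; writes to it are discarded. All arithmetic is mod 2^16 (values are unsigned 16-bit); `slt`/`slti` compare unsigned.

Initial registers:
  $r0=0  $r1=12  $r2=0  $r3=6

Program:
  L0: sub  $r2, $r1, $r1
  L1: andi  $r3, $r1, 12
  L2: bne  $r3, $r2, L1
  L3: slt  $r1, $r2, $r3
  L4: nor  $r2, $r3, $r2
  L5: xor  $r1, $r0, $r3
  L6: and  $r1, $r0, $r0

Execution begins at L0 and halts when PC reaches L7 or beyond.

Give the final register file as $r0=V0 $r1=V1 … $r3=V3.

[0] sub  $r2, $r1, $r1  →  {$r0:0, $r1:12, $r2:0, $r3:6}
[1] andi  $r3, $r1, 12  →  {$r0:0, $r1:12, $r2:0, $r3:12}
[2] bne  $r3, $r2, L1  →  {$r0:0, $r1:12, $r2:0, $r3:12}  ⟨branch taken⟩
[3] slt  $r1, $r2, $r3  →  {$r0:0, $r1:1, $r2:0, $r3:12}
[1] andi  $r3, $r1, 12  →  {$r0:0, $r1:1, $r2:0, $r3:0}
[2] bne  $r3, $r2, L1  →  {$r0:0, $r1:1, $r2:0, $r3:0}  ⟨branch fallthrough⟩
[3] slt  $r1, $r2, $r3  →  {$r0:0, $r1:0, $r2:0, $r3:0}
[4] nor  $r2, $r3, $r2  →  {$r0:0, $r1:0, $r2:65535, $r3:0}
[5] xor  $r1, $r0, $r3  →  {$r0:0, $r1:0, $r2:65535, $r3:0}
[6] and  $r1, $r0, $r0  →  {$r0:0, $r1:0, $r2:65535, $r3:0}

$r0=0 $r1=0 $r2=65535 $r3=0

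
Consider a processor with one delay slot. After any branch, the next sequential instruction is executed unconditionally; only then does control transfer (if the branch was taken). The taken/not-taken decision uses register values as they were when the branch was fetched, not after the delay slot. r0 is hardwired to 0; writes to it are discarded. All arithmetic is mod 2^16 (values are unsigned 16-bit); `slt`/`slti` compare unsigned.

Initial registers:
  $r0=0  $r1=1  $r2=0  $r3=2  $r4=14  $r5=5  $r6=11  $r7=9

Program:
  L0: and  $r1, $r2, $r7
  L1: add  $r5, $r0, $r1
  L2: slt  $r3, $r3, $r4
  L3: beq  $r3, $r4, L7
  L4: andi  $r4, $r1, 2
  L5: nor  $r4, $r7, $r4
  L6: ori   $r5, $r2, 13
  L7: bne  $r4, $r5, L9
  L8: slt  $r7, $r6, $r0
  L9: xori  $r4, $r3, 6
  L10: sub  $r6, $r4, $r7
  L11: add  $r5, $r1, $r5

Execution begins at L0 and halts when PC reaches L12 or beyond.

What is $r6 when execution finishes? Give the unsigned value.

7

  step pc=0: and  $r1, $r2, $r7  regs=(0,0,0,2,14,5,11,9)
  step pc=1: add  $r5, $r0, $r1  regs=(0,0,0,2,14,0,11,9)
  step pc=2: slt  $r3, $r3, $r4  regs=(0,0,0,1,14,0,11,9)
  step pc=3: beq  $r3, $r4, L7  cond=F  regs=(0,0,0,1,14,0,11,9)
  step pc=4: andi  $r4, $r1, 2  regs=(0,0,0,1,0,0,11,9)
  step pc=5: nor  $r4, $r7, $r4  regs=(0,0,0,1,65526,0,11,9)
  step pc=6: ori   $r5, $r2, 13  regs=(0,0,0,1,65526,13,11,9)
  step pc=7: bne  $r4, $r5, L9  cond=T  regs=(0,0,0,1,65526,13,11,9)
  step pc=8: slt  $r7, $r6, $r0  regs=(0,0,0,1,65526,13,11,0)
  step pc=9: xori  $r4, $r3, 6  regs=(0,0,0,1,7,13,11,0)
  step pc=10: sub  $r6, $r4, $r7  regs=(0,0,0,1,7,13,7,0)
  step pc=11: add  $r5, $r1, $r5  regs=(0,0,0,1,7,13,7,0)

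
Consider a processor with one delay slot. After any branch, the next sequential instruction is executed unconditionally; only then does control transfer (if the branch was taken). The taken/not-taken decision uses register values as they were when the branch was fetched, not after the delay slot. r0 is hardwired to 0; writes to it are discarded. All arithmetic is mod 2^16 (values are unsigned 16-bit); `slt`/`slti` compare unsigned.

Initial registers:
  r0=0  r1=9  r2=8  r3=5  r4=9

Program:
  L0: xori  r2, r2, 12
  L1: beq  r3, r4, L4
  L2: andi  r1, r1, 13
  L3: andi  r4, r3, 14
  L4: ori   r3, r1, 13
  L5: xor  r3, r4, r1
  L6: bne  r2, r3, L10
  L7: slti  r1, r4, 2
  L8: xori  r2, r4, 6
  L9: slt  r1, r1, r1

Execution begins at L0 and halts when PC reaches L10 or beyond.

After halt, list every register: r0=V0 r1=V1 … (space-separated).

r0=0 r1=0 r2=4 r3=13 r4=4

#0 xori  r2, r2, 12 ; 0/9/4/5/9
#1 beq  r3, r4, L4 ; 0/9/4/5/9 ; →fallthru
#2 andi  r1, r1, 13 ; 0/9/4/5/9
#3 andi  r4, r3, 14 ; 0/9/4/5/4
#4 ori   r3, r1, 13 ; 0/9/4/13/4
#5 xor  r3, r4, r1 ; 0/9/4/13/4
#6 bne  r2, r3, L10 ; 0/9/4/13/4 ; →target
#7 slti  r1, r4, 2 ; 0/0/4/13/4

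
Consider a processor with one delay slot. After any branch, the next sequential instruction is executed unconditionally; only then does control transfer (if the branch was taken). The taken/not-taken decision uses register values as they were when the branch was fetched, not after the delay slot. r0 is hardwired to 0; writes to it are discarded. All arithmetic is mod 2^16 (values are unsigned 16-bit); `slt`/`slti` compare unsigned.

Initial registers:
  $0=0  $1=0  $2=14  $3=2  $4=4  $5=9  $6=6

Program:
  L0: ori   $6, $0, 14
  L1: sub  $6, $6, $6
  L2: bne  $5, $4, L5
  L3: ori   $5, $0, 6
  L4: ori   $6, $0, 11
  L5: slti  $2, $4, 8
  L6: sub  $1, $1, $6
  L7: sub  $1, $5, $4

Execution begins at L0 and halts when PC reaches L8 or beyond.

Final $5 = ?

6

  step pc=0: ori   $6, $0, 14  regs=(0,0,14,2,4,9,14)
  step pc=1: sub  $6, $6, $6  regs=(0,0,14,2,4,9,0)
  step pc=2: bne  $5, $4, L5  cond=T  regs=(0,0,14,2,4,9,0)
  step pc=3: ori   $5, $0, 6  regs=(0,0,14,2,4,6,0)
  step pc=5: slti  $2, $4, 8  regs=(0,0,1,2,4,6,0)
  step pc=6: sub  $1, $1, $6  regs=(0,0,1,2,4,6,0)
  step pc=7: sub  $1, $5, $4  regs=(0,2,1,2,4,6,0)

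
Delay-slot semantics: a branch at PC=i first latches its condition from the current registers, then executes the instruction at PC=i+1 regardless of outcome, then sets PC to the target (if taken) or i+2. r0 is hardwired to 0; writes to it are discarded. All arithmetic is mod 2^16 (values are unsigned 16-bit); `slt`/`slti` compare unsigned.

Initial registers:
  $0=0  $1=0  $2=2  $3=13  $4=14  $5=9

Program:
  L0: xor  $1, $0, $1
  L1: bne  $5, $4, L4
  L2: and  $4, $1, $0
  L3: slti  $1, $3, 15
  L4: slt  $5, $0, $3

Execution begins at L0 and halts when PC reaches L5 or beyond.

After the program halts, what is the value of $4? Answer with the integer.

0

[0] xor  $1, $0, $1  →  {$0:0, $1:0, $2:2, $3:13, $4:14, $5:9}
[1] bne  $5, $4, L4  →  {$0:0, $1:0, $2:2, $3:13, $4:14, $5:9}  ⟨branch taken⟩
[2] and  $4, $1, $0  →  {$0:0, $1:0, $2:2, $3:13, $4:0, $5:9}
[4] slt  $5, $0, $3  →  {$0:0, $1:0, $2:2, $3:13, $4:0, $5:1}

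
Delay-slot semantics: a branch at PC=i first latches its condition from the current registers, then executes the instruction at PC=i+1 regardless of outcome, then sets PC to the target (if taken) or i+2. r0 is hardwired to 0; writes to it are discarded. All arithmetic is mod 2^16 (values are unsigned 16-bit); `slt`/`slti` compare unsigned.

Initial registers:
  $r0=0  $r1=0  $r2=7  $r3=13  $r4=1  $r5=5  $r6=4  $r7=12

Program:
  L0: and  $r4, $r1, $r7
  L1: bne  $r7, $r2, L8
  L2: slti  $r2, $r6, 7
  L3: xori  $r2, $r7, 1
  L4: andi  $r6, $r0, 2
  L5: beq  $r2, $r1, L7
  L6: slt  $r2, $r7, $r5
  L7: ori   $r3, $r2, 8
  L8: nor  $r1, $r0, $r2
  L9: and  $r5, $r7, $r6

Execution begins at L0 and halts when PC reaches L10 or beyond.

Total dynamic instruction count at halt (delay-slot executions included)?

5

  step pc=0: and  $r4, $r1, $r7  regs=(0,0,7,13,0,5,4,12)
  step pc=1: bne  $r7, $r2, L8  cond=T  regs=(0,0,7,13,0,5,4,12)
  step pc=2: slti  $r2, $r6, 7  regs=(0,0,1,13,0,5,4,12)
  step pc=8: nor  $r1, $r0, $r2  regs=(0,65534,1,13,0,5,4,12)
  step pc=9: and  $r5, $r7, $r6  regs=(0,65534,1,13,0,4,4,12)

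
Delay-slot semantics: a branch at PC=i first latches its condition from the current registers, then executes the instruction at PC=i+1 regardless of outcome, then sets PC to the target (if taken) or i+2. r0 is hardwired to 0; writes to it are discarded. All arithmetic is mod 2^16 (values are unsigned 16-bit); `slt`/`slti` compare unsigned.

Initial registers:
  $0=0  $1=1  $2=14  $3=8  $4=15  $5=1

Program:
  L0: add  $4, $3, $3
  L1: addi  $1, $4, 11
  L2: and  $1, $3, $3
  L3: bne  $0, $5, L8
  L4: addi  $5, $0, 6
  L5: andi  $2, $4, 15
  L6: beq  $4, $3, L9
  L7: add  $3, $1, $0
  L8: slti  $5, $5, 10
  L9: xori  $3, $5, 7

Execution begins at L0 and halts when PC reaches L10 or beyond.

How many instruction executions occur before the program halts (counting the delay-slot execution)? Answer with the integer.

[0] add  $4, $3, $3  →  {$0:0, $1:1, $2:14, $3:8, $4:16, $5:1}
[1] addi  $1, $4, 11  →  {$0:0, $1:27, $2:14, $3:8, $4:16, $5:1}
[2] and  $1, $3, $3  →  {$0:0, $1:8, $2:14, $3:8, $4:16, $5:1}
[3] bne  $0, $5, L8  →  {$0:0, $1:8, $2:14, $3:8, $4:16, $5:1}  ⟨branch taken⟩
[4] addi  $5, $0, 6  →  {$0:0, $1:8, $2:14, $3:8, $4:16, $5:6}
[8] slti  $5, $5, 10  →  {$0:0, $1:8, $2:14, $3:8, $4:16, $5:1}
[9] xori  $3, $5, 7  →  {$0:0, $1:8, $2:14, $3:6, $4:16, $5:1}

7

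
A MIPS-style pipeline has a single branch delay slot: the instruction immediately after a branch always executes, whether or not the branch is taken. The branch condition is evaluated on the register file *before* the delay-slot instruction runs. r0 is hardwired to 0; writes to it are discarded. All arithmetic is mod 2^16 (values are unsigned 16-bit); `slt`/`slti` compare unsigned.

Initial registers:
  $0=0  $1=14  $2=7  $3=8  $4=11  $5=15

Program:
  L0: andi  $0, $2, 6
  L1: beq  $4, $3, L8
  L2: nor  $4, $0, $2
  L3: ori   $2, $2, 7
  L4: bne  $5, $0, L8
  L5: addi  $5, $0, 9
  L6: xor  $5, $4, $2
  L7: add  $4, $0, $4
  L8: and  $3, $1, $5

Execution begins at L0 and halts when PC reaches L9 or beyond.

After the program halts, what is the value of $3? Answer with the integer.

  step pc=0: andi  $0, $2, 6  regs=(0,14,7,8,11,15)
  step pc=1: beq  $4, $3, L8  cond=F  regs=(0,14,7,8,11,15)
  step pc=2: nor  $4, $0, $2  regs=(0,14,7,8,65528,15)
  step pc=3: ori   $2, $2, 7  regs=(0,14,7,8,65528,15)
  step pc=4: bne  $5, $0, L8  cond=T  regs=(0,14,7,8,65528,15)
  step pc=5: addi  $5, $0, 9  regs=(0,14,7,8,65528,9)
  step pc=8: and  $3, $1, $5  regs=(0,14,7,8,65528,9)

8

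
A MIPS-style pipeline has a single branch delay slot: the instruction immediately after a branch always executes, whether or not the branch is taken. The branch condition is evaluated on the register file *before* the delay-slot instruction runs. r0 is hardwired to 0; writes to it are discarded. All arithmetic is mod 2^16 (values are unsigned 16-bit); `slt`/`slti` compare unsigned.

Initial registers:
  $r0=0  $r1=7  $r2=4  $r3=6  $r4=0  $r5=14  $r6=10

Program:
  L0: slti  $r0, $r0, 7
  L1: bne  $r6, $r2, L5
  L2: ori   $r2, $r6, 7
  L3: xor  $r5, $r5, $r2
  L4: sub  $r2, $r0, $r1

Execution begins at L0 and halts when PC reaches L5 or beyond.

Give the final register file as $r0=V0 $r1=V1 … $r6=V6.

$r0=0 $r1=7 $r2=15 $r3=6 $r4=0 $r5=14 $r6=10

  step pc=0: slti  $r0, $r0, 7  regs=(0,7,4,6,0,14,10)
  step pc=1: bne  $r6, $r2, L5  cond=T  regs=(0,7,4,6,0,14,10)
  step pc=2: ori   $r2, $r6, 7  regs=(0,7,15,6,0,14,10)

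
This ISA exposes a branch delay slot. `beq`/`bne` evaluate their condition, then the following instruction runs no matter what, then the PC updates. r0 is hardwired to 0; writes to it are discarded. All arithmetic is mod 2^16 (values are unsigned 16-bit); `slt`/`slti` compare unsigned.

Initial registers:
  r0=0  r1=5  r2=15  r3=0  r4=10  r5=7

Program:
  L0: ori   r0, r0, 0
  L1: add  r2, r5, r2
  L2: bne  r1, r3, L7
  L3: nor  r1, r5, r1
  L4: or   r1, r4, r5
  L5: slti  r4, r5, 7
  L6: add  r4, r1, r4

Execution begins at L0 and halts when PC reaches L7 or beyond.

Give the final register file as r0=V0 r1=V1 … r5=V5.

[0] ori   r0, r0, 0  →  {r0:0, r1:5, r2:15, r3:0, r4:10, r5:7}
[1] add  r2, r5, r2  →  {r0:0, r1:5, r2:22, r3:0, r4:10, r5:7}
[2] bne  r1, r3, L7  →  {r0:0, r1:5, r2:22, r3:0, r4:10, r5:7}  ⟨branch taken⟩
[3] nor  r1, r5, r1  →  {r0:0, r1:65528, r2:22, r3:0, r4:10, r5:7}

r0=0 r1=65528 r2=22 r3=0 r4=10 r5=7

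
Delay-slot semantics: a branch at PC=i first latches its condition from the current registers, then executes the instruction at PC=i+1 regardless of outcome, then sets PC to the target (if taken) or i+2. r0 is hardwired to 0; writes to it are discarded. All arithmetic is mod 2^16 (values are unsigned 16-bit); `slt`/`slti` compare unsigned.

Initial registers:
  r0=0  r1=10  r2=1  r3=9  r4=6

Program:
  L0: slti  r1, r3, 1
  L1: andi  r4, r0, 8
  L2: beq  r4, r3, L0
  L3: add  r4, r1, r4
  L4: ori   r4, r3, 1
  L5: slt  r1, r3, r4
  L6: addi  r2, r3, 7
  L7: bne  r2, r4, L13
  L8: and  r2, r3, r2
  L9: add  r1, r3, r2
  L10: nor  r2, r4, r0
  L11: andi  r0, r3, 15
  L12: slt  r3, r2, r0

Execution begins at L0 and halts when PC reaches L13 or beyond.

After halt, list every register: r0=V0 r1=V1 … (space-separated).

r0=0 r1=0 r2=0 r3=9 r4=9

PC=0  slti  r1, r3, 1        | r0=0 r1=0 r2=1 r3=9 r4=6
PC=1  andi  r4, r0, 8        | r0=0 r1=0 r2=1 r3=9 r4=0
PC=2  beq  r4, r3, L0        | r0=0 r1=0 r2=1 r3=9 r4=0  [not taken]
PC=3  add  r4, r1, r4        | r0=0 r1=0 r2=1 r3=9 r4=0
PC=4  ori   r4, r3, 1        | r0=0 r1=0 r2=1 r3=9 r4=9
PC=5  slt  r1, r3, r4        | r0=0 r1=0 r2=1 r3=9 r4=9
PC=6  addi  r2, r3, 7        | r0=0 r1=0 r2=16 r3=9 r4=9
PC=7  bne  r2, r4, L13       | r0=0 r1=0 r2=16 r3=9 r4=9  [TAKEN]
PC=8  and  r2, r3, r2        | r0=0 r1=0 r2=0 r3=9 r4=9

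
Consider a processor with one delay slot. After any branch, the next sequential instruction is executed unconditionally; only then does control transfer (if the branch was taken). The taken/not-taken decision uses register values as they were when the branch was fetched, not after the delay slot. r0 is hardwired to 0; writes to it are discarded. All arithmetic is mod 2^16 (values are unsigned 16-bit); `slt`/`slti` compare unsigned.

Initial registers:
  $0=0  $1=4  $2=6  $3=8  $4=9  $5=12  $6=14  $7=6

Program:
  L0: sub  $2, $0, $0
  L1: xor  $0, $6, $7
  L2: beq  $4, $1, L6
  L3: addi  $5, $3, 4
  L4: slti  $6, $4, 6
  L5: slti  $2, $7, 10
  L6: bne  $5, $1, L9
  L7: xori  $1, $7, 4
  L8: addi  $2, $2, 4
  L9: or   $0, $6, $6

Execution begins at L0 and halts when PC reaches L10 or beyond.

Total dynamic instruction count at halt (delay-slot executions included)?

[0] sub  $2, $0, $0  →  {$0:0, $1:4, $2:0, $3:8, $4:9, $5:12, $6:14, $7:6}
[1] xor  $0, $6, $7  →  {$0:0, $1:4, $2:0, $3:8, $4:9, $5:12, $6:14, $7:6}
[2] beq  $4, $1, L6  →  {$0:0, $1:4, $2:0, $3:8, $4:9, $5:12, $6:14, $7:6}  ⟨branch fallthrough⟩
[3] addi  $5, $3, 4  →  {$0:0, $1:4, $2:0, $3:8, $4:9, $5:12, $6:14, $7:6}
[4] slti  $6, $4, 6  →  {$0:0, $1:4, $2:0, $3:8, $4:9, $5:12, $6:0, $7:6}
[5] slti  $2, $7, 10  →  {$0:0, $1:4, $2:1, $3:8, $4:9, $5:12, $6:0, $7:6}
[6] bne  $5, $1, L9  →  {$0:0, $1:4, $2:1, $3:8, $4:9, $5:12, $6:0, $7:6}  ⟨branch taken⟩
[7] xori  $1, $7, 4  →  {$0:0, $1:2, $2:1, $3:8, $4:9, $5:12, $6:0, $7:6}
[9] or   $0, $6, $6  →  {$0:0, $1:2, $2:1, $3:8, $4:9, $5:12, $6:0, $7:6}

9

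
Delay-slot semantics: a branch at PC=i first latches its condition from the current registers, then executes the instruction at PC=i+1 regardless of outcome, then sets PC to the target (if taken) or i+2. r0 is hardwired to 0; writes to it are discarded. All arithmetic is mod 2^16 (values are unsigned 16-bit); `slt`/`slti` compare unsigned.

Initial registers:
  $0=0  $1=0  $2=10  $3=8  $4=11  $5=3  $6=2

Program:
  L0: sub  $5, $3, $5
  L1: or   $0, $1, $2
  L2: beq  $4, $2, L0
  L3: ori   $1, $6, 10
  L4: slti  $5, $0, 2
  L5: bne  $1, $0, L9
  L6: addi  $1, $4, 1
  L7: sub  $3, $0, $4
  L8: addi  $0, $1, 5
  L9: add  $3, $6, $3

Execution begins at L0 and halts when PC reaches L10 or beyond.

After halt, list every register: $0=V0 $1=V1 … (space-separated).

$0=0 $1=12 $2=10 $3=10 $4=11 $5=1 $6=2

#0 sub  $5, $3, $5 ; 0/0/10/8/11/5/2
#1 or   $0, $1, $2 ; 0/0/10/8/11/5/2
#2 beq  $4, $2, L0 ; 0/0/10/8/11/5/2 ; →fallthru
#3 ori   $1, $6, 10 ; 0/10/10/8/11/5/2
#4 slti  $5, $0, 2 ; 0/10/10/8/11/1/2
#5 bne  $1, $0, L9 ; 0/10/10/8/11/1/2 ; →target
#6 addi  $1, $4, 1 ; 0/12/10/8/11/1/2
#9 add  $3, $6, $3 ; 0/12/10/10/11/1/2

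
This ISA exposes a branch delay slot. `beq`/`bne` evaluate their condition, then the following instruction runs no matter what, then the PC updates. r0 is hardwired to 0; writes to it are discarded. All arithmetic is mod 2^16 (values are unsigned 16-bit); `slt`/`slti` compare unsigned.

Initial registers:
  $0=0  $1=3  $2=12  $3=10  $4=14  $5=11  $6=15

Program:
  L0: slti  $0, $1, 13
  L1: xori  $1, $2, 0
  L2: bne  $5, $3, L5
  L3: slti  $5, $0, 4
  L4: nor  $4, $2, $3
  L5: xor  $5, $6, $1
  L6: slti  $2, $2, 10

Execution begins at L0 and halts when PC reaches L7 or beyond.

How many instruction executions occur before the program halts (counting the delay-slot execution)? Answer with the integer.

6

  step pc=0: slti  $0, $1, 13  regs=(0,3,12,10,14,11,15)
  step pc=1: xori  $1, $2, 0  regs=(0,12,12,10,14,11,15)
  step pc=2: bne  $5, $3, L5  cond=T  regs=(0,12,12,10,14,11,15)
  step pc=3: slti  $5, $0, 4  regs=(0,12,12,10,14,1,15)
  step pc=5: xor  $5, $6, $1  regs=(0,12,12,10,14,3,15)
  step pc=6: slti  $2, $2, 10  regs=(0,12,0,10,14,3,15)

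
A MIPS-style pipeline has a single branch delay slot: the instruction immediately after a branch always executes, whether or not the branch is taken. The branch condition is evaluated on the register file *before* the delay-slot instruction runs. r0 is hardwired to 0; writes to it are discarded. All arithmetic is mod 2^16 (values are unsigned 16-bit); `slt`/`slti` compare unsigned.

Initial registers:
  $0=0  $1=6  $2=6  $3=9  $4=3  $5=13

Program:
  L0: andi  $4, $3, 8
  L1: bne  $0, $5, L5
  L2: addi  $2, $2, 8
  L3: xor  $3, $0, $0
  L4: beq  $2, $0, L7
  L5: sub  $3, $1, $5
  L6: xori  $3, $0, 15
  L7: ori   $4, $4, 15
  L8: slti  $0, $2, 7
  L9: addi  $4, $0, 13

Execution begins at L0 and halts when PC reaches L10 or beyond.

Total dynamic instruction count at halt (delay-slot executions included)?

8

[0] andi  $4, $3, 8  →  {$0:0, $1:6, $2:6, $3:9, $4:8, $5:13}
[1] bne  $0, $5, L5  →  {$0:0, $1:6, $2:6, $3:9, $4:8, $5:13}  ⟨branch taken⟩
[2] addi  $2, $2, 8  →  {$0:0, $1:6, $2:14, $3:9, $4:8, $5:13}
[5] sub  $3, $1, $5  →  {$0:0, $1:6, $2:14, $3:65529, $4:8, $5:13}
[6] xori  $3, $0, 15  →  {$0:0, $1:6, $2:14, $3:15, $4:8, $5:13}
[7] ori   $4, $4, 15  →  {$0:0, $1:6, $2:14, $3:15, $4:15, $5:13}
[8] slti  $0, $2, 7  →  {$0:0, $1:6, $2:14, $3:15, $4:15, $5:13}
[9] addi  $4, $0, 13  →  {$0:0, $1:6, $2:14, $3:15, $4:13, $5:13}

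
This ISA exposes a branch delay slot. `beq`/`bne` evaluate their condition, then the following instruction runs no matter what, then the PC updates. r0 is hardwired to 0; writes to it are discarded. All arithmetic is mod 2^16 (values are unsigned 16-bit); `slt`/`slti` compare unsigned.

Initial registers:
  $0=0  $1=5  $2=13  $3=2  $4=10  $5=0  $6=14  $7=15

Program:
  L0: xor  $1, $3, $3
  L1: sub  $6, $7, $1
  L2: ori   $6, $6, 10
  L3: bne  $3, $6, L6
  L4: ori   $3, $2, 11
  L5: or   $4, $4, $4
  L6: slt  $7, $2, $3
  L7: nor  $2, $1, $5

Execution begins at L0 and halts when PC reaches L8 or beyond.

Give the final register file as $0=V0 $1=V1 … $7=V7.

$0=0 $1=0 $2=65535 $3=15 $4=10 $5=0 $6=15 $7=1

PC=0  xor  $1, $3, $3        | $0=0 $1=0 $2=13 $3=2 $4=10 $5=0 $6=14 $7=15
PC=1  sub  $6, $7, $1        | $0=0 $1=0 $2=13 $3=2 $4=10 $5=0 $6=15 $7=15
PC=2  ori   $6, $6, 10       | $0=0 $1=0 $2=13 $3=2 $4=10 $5=0 $6=15 $7=15
PC=3  bne  $3, $6, L6        | $0=0 $1=0 $2=13 $3=2 $4=10 $5=0 $6=15 $7=15  [TAKEN]
PC=4  ori   $3, $2, 11       | $0=0 $1=0 $2=13 $3=15 $4=10 $5=0 $6=15 $7=15
PC=6  slt  $7, $2, $3        | $0=0 $1=0 $2=13 $3=15 $4=10 $5=0 $6=15 $7=1
PC=7  nor  $2, $1, $5        | $0=0 $1=0 $2=65535 $3=15 $4=10 $5=0 $6=15 $7=1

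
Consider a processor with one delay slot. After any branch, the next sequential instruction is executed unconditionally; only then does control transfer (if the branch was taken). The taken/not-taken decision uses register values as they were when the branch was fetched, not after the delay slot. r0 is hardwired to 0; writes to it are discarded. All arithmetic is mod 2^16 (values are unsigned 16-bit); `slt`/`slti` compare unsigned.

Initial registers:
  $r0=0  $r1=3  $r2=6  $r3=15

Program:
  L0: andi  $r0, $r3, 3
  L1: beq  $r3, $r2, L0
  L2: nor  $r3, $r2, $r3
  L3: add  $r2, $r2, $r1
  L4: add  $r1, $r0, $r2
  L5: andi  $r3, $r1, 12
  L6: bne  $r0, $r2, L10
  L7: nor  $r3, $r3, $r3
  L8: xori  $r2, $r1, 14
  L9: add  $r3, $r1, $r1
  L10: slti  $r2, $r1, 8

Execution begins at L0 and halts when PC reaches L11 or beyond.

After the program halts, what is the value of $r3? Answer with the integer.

65527

#0 andi  $r0, $r3, 3 ; 0/3/6/15
#1 beq  $r3, $r2, L0 ; 0/3/6/15 ; →fallthru
#2 nor  $r3, $r2, $r3 ; 0/3/6/65520
#3 add  $r2, $r2, $r1 ; 0/3/9/65520
#4 add  $r1, $r0, $r2 ; 0/9/9/65520
#5 andi  $r3, $r1, 12 ; 0/9/9/8
#6 bne  $r0, $r2, L10 ; 0/9/9/8 ; →target
#7 nor  $r3, $r3, $r3 ; 0/9/9/65527
#10 slti  $r2, $r1, 8 ; 0/9/0/65527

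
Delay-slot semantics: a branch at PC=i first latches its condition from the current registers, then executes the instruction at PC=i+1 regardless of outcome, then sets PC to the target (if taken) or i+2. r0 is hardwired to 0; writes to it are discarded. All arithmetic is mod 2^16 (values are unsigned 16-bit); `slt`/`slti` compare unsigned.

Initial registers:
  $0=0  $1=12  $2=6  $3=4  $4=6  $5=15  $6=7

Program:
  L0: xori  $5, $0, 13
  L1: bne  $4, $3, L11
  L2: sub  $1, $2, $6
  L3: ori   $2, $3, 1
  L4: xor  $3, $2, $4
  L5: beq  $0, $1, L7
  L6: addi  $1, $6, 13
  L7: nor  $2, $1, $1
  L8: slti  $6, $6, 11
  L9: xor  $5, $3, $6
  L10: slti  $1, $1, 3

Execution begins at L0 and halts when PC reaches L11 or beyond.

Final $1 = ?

65535

  step pc=0: xori  $5, $0, 13  regs=(0,12,6,4,6,13,7)
  step pc=1: bne  $4, $3, L11  cond=T  regs=(0,12,6,4,6,13,7)
  step pc=2: sub  $1, $2, $6  regs=(0,65535,6,4,6,13,7)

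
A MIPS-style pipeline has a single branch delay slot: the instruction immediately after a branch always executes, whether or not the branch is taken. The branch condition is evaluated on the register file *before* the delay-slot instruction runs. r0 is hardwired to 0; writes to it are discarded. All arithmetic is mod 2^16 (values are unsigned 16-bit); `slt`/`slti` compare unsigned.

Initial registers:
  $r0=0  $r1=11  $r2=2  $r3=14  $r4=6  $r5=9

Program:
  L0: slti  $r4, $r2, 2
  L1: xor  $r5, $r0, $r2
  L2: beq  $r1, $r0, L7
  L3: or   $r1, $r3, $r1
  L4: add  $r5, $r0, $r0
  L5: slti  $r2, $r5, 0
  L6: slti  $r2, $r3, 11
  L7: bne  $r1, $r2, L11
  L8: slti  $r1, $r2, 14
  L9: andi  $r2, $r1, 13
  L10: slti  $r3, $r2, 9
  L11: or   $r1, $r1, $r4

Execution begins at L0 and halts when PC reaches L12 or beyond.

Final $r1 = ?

  step pc=0: slti  $r4, $r2, 2  regs=(0,11,2,14,0,9)
  step pc=1: xor  $r5, $r0, $r2  regs=(0,11,2,14,0,2)
  step pc=2: beq  $r1, $r0, L7  cond=F  regs=(0,11,2,14,0,2)
  step pc=3: or   $r1, $r3, $r1  regs=(0,15,2,14,0,2)
  step pc=4: add  $r5, $r0, $r0  regs=(0,15,2,14,0,0)
  step pc=5: slti  $r2, $r5, 0  regs=(0,15,0,14,0,0)
  step pc=6: slti  $r2, $r3, 11  regs=(0,15,0,14,0,0)
  step pc=7: bne  $r1, $r2, L11  cond=T  regs=(0,15,0,14,0,0)
  step pc=8: slti  $r1, $r2, 14  regs=(0,1,0,14,0,0)
  step pc=11: or   $r1, $r1, $r4  regs=(0,1,0,14,0,0)

1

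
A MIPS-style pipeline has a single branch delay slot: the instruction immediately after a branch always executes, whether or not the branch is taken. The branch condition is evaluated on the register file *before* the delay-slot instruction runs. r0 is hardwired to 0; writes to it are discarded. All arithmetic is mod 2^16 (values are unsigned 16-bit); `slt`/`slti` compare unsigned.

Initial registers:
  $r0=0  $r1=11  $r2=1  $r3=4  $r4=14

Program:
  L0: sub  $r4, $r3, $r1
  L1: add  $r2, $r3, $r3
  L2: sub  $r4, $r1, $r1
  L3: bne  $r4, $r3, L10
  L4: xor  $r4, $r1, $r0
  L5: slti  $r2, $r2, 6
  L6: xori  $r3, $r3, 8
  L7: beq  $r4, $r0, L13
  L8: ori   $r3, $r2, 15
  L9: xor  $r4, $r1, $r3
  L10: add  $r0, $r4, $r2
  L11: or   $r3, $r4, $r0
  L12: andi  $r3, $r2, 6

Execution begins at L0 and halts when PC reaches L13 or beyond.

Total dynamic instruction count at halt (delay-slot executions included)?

8

  step pc=0: sub  $r4, $r3, $r1  regs=(0,11,1,4,65529)
  step pc=1: add  $r2, $r3, $r3  regs=(0,11,8,4,65529)
  step pc=2: sub  $r4, $r1, $r1  regs=(0,11,8,4,0)
  step pc=3: bne  $r4, $r3, L10  cond=T  regs=(0,11,8,4,0)
  step pc=4: xor  $r4, $r1, $r0  regs=(0,11,8,4,11)
  step pc=10: add  $r0, $r4, $r2  regs=(0,11,8,4,11)
  step pc=11: or   $r3, $r4, $r0  regs=(0,11,8,11,11)
  step pc=12: andi  $r3, $r2, 6  regs=(0,11,8,0,11)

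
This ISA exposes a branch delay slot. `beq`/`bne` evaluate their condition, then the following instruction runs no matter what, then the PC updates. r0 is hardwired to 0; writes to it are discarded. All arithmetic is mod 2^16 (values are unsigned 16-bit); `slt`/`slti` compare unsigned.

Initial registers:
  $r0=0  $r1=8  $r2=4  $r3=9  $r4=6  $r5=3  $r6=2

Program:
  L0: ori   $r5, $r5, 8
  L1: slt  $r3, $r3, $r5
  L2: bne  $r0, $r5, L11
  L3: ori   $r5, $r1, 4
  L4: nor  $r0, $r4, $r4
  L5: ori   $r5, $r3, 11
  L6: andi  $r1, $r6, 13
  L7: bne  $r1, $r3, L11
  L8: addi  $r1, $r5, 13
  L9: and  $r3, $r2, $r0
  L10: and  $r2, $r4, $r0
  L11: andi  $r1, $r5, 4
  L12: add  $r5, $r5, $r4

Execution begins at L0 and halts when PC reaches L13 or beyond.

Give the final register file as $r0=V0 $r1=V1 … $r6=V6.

#0 ori   $r5, $r5, 8 ; 0/8/4/9/6/11/2
#1 slt  $r3, $r3, $r5 ; 0/8/4/1/6/11/2
#2 bne  $r0, $r5, L11 ; 0/8/4/1/6/11/2 ; →target
#3 ori   $r5, $r1, 4 ; 0/8/4/1/6/12/2
#11 andi  $r1, $r5, 4 ; 0/4/4/1/6/12/2
#12 add  $r5, $r5, $r4 ; 0/4/4/1/6/18/2

$r0=0 $r1=4 $r2=4 $r3=1 $r4=6 $r5=18 $r6=2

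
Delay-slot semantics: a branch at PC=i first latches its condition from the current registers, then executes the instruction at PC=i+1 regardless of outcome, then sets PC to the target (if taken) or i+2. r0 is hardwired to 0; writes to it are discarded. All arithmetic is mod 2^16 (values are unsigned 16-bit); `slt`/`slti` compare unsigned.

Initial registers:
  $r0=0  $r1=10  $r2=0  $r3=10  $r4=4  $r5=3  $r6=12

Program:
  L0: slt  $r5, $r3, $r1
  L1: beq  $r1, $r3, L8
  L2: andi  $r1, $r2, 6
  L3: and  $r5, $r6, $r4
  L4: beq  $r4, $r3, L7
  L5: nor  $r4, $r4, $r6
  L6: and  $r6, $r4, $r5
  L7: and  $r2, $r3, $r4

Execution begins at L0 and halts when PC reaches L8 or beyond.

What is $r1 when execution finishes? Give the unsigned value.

0

[0] slt  $r5, $r3, $r1  →  {$r0:0, $r1:10, $r2:0, $r3:10, $r4:4, $r5:0, $r6:12}
[1] beq  $r1, $r3, L8  →  {$r0:0, $r1:10, $r2:0, $r3:10, $r4:4, $r5:0, $r6:12}  ⟨branch taken⟩
[2] andi  $r1, $r2, 6  →  {$r0:0, $r1:0, $r2:0, $r3:10, $r4:4, $r5:0, $r6:12}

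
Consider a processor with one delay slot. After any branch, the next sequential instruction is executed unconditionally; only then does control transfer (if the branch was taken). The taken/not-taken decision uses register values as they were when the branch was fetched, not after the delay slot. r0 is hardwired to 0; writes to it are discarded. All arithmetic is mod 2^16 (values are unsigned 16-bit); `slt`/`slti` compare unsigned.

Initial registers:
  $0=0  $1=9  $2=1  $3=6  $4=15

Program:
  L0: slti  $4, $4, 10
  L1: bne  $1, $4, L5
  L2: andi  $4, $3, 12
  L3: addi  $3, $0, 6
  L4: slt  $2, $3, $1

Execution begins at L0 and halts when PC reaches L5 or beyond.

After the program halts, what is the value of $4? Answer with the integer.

[0] slti  $4, $4, 10  →  {$0:0, $1:9, $2:1, $3:6, $4:0}
[1] bne  $1, $4, L5  →  {$0:0, $1:9, $2:1, $3:6, $4:0}  ⟨branch taken⟩
[2] andi  $4, $3, 12  →  {$0:0, $1:9, $2:1, $3:6, $4:4}

4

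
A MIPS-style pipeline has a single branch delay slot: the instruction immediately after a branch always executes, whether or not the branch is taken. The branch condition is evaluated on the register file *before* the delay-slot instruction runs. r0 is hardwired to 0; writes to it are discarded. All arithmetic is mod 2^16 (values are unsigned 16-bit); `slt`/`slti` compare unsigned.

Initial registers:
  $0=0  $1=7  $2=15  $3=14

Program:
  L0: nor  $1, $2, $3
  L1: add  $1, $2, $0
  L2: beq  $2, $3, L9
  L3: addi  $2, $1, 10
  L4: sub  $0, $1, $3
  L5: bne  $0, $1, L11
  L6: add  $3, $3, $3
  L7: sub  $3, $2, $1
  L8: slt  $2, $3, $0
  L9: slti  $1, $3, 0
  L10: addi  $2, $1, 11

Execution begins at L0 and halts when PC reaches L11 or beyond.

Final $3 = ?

28

#0 nor  $1, $2, $3 ; 0/65520/15/14
#1 add  $1, $2, $0 ; 0/15/15/14
#2 beq  $2, $3, L9 ; 0/15/15/14 ; →fallthru
#3 addi  $2, $1, 10 ; 0/15/25/14
#4 sub  $0, $1, $3 ; 0/15/25/14
#5 bne  $0, $1, L11 ; 0/15/25/14 ; →target
#6 add  $3, $3, $3 ; 0/15/25/28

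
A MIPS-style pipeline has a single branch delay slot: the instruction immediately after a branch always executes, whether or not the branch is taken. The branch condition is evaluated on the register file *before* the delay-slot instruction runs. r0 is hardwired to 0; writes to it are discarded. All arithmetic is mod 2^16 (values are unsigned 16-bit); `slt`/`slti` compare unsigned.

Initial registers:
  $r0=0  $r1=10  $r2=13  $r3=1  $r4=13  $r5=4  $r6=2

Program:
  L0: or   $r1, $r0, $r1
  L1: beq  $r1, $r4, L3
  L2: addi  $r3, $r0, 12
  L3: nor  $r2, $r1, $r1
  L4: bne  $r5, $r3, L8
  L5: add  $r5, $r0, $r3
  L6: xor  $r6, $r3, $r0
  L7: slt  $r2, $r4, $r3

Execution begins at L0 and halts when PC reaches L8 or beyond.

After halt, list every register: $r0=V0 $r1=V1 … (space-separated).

PC=0  or   $r1, $r0, $r1     | $r0=0 $r1=10 $r2=13 $r3=1 $r4=13 $r5=4 $r6=2
PC=1  beq  $r1, $r4, L3      | $r0=0 $r1=10 $r2=13 $r3=1 $r4=13 $r5=4 $r6=2  [not taken]
PC=2  addi  $r3, $r0, 12     | $r0=0 $r1=10 $r2=13 $r3=12 $r4=13 $r5=4 $r6=2
PC=3  nor  $r2, $r1, $r1     | $r0=0 $r1=10 $r2=65525 $r3=12 $r4=13 $r5=4 $r6=2
PC=4  bne  $r5, $r3, L8      | $r0=0 $r1=10 $r2=65525 $r3=12 $r4=13 $r5=4 $r6=2  [TAKEN]
PC=5  add  $r5, $r0, $r3     | $r0=0 $r1=10 $r2=65525 $r3=12 $r4=13 $r5=12 $r6=2

$r0=0 $r1=10 $r2=65525 $r3=12 $r4=13 $r5=12 $r6=2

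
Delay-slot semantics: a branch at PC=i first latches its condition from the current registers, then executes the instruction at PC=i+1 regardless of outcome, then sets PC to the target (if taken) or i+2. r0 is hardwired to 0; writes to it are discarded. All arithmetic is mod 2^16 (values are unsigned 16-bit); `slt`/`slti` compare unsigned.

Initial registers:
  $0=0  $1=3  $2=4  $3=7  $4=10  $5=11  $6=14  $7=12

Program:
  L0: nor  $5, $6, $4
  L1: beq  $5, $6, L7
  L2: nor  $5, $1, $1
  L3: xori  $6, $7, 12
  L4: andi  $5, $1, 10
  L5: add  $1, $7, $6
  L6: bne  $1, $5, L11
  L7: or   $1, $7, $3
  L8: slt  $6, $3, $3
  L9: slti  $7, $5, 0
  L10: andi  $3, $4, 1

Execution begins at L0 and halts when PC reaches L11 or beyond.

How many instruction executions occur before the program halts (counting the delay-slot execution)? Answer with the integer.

8

[0] nor  $5, $6, $4  →  {$0:0, $1:3, $2:4, $3:7, $4:10, $5:65521, $6:14, $7:12}
[1] beq  $5, $6, L7  →  {$0:0, $1:3, $2:4, $3:7, $4:10, $5:65521, $6:14, $7:12}  ⟨branch fallthrough⟩
[2] nor  $5, $1, $1  →  {$0:0, $1:3, $2:4, $3:7, $4:10, $5:65532, $6:14, $7:12}
[3] xori  $6, $7, 12  →  {$0:0, $1:3, $2:4, $3:7, $4:10, $5:65532, $6:0, $7:12}
[4] andi  $5, $1, 10  →  {$0:0, $1:3, $2:4, $3:7, $4:10, $5:2, $6:0, $7:12}
[5] add  $1, $7, $6  →  {$0:0, $1:12, $2:4, $3:7, $4:10, $5:2, $6:0, $7:12}
[6] bne  $1, $5, L11  →  {$0:0, $1:12, $2:4, $3:7, $4:10, $5:2, $6:0, $7:12}  ⟨branch taken⟩
[7] or   $1, $7, $3  →  {$0:0, $1:15, $2:4, $3:7, $4:10, $5:2, $6:0, $7:12}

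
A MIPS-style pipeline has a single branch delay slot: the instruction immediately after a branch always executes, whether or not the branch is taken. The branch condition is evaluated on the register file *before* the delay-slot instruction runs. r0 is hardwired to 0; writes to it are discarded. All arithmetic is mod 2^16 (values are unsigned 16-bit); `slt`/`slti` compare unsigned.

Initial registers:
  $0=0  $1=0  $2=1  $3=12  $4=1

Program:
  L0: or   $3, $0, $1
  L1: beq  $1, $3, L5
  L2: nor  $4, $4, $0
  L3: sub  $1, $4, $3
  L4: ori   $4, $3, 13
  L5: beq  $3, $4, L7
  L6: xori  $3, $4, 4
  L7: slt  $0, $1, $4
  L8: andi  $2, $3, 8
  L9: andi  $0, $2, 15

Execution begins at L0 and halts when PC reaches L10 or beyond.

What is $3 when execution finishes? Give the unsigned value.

65530

[0] or   $3, $0, $1  →  {$0:0, $1:0, $2:1, $3:0, $4:1}
[1] beq  $1, $3, L5  →  {$0:0, $1:0, $2:1, $3:0, $4:1}  ⟨branch taken⟩
[2] nor  $4, $4, $0  →  {$0:0, $1:0, $2:1, $3:0, $4:65534}
[5] beq  $3, $4, L7  →  {$0:0, $1:0, $2:1, $3:0, $4:65534}  ⟨branch fallthrough⟩
[6] xori  $3, $4, 4  →  {$0:0, $1:0, $2:1, $3:65530, $4:65534}
[7] slt  $0, $1, $4  →  {$0:0, $1:0, $2:1, $3:65530, $4:65534}
[8] andi  $2, $3, 8  →  {$0:0, $1:0, $2:8, $3:65530, $4:65534}
[9] andi  $0, $2, 15  →  {$0:0, $1:0, $2:8, $3:65530, $4:65534}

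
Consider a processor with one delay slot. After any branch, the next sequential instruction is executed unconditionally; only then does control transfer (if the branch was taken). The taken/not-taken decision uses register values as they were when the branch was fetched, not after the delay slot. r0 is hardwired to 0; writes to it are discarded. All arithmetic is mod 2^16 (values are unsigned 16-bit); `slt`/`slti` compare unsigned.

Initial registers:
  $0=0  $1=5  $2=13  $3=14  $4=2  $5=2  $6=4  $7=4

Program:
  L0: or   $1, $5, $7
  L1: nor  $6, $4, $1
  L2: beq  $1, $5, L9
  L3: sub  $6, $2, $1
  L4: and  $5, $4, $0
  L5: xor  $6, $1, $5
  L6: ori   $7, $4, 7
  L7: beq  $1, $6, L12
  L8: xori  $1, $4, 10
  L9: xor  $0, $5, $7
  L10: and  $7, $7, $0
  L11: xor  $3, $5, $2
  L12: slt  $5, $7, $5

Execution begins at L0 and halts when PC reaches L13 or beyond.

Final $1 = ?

PC=0  or   $1, $5, $7        | $0=0 $1=6 $2=13 $3=14 $4=2 $5=2 $6=4 $7=4
PC=1  nor  $6, $4, $1        | $0=0 $1=6 $2=13 $3=14 $4=2 $5=2 $6=65529 $7=4
PC=2  beq  $1, $5, L9        | $0=0 $1=6 $2=13 $3=14 $4=2 $5=2 $6=65529 $7=4  [not taken]
PC=3  sub  $6, $2, $1        | $0=0 $1=6 $2=13 $3=14 $4=2 $5=2 $6=7 $7=4
PC=4  and  $5, $4, $0        | $0=0 $1=6 $2=13 $3=14 $4=2 $5=0 $6=7 $7=4
PC=5  xor  $6, $1, $5        | $0=0 $1=6 $2=13 $3=14 $4=2 $5=0 $6=6 $7=4
PC=6  ori   $7, $4, 7        | $0=0 $1=6 $2=13 $3=14 $4=2 $5=0 $6=6 $7=7
PC=7  beq  $1, $6, L12       | $0=0 $1=6 $2=13 $3=14 $4=2 $5=0 $6=6 $7=7  [TAKEN]
PC=8  xori  $1, $4, 10       | $0=0 $1=8 $2=13 $3=14 $4=2 $5=0 $6=6 $7=7
PC=12 slt  $5, $7, $5        | $0=0 $1=8 $2=13 $3=14 $4=2 $5=0 $6=6 $7=7

8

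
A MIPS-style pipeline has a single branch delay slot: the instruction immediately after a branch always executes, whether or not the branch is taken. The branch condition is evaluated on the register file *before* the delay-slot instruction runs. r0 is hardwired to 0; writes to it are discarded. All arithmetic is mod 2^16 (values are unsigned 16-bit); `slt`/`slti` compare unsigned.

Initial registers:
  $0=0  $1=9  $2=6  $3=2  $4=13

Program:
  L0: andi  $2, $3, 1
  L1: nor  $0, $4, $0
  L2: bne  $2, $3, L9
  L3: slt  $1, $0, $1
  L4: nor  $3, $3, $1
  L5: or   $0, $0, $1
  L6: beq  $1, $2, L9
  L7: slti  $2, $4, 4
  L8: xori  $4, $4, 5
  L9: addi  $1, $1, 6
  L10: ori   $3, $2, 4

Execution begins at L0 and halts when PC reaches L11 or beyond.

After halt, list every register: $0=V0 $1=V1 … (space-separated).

PC=0  andi  $2, $3, 1        | $0=0 $1=9 $2=0 $3=2 $4=13
PC=1  nor  $0, $4, $0        | $0=0 $1=9 $2=0 $3=2 $4=13
PC=2  bne  $2, $3, L9        | $0=0 $1=9 $2=0 $3=2 $4=13  [TAKEN]
PC=3  slt  $1, $0, $1        | $0=0 $1=1 $2=0 $3=2 $4=13
PC=9  addi  $1, $1, 6        | $0=0 $1=7 $2=0 $3=2 $4=13
PC=10 ori   $3, $2, 4        | $0=0 $1=7 $2=0 $3=4 $4=13

$0=0 $1=7 $2=0 $3=4 $4=13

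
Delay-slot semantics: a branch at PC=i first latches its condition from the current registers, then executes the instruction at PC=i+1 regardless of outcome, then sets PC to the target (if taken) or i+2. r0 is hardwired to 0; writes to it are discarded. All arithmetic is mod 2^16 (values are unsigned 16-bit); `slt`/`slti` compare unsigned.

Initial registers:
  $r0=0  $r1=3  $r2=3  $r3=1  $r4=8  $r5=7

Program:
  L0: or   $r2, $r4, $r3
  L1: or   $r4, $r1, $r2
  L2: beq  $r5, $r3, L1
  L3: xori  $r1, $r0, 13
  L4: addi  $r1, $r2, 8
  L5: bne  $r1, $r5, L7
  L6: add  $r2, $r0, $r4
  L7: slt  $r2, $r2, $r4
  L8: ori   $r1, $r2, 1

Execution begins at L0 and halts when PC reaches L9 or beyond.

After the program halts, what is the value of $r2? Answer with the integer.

[0] or   $r2, $r4, $r3  →  {$r0:0, $r1:3, $r2:9, $r3:1, $r4:8, $r5:7}
[1] or   $r4, $r1, $r2  →  {$r0:0, $r1:3, $r2:9, $r3:1, $r4:11, $r5:7}
[2] beq  $r5, $r3, L1  →  {$r0:0, $r1:3, $r2:9, $r3:1, $r4:11, $r5:7}  ⟨branch fallthrough⟩
[3] xori  $r1, $r0, 13  →  {$r0:0, $r1:13, $r2:9, $r3:1, $r4:11, $r5:7}
[4] addi  $r1, $r2, 8  →  {$r0:0, $r1:17, $r2:9, $r3:1, $r4:11, $r5:7}
[5] bne  $r1, $r5, L7  →  {$r0:0, $r1:17, $r2:9, $r3:1, $r4:11, $r5:7}  ⟨branch taken⟩
[6] add  $r2, $r0, $r4  →  {$r0:0, $r1:17, $r2:11, $r3:1, $r4:11, $r5:7}
[7] slt  $r2, $r2, $r4  →  {$r0:0, $r1:17, $r2:0, $r3:1, $r4:11, $r5:7}
[8] ori   $r1, $r2, 1  →  {$r0:0, $r1:1, $r2:0, $r3:1, $r4:11, $r5:7}

0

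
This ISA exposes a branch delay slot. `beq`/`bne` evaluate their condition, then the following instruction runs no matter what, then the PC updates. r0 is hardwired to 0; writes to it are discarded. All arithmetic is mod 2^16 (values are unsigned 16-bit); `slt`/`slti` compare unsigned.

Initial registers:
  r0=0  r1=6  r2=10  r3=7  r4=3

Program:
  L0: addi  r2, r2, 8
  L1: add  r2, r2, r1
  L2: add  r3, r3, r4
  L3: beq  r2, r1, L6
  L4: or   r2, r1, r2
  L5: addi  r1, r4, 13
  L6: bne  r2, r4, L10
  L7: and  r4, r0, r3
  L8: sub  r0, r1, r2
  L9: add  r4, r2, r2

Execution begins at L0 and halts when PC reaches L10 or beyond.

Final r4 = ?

0

#0 addi  r2, r2, 8 ; 0/6/18/7/3
#1 add  r2, r2, r1 ; 0/6/24/7/3
#2 add  r3, r3, r4 ; 0/6/24/10/3
#3 beq  r2, r1, L6 ; 0/6/24/10/3 ; →fallthru
#4 or   r2, r1, r2 ; 0/6/30/10/3
#5 addi  r1, r4, 13 ; 0/16/30/10/3
#6 bne  r2, r4, L10 ; 0/16/30/10/3 ; →target
#7 and  r4, r0, r3 ; 0/16/30/10/0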